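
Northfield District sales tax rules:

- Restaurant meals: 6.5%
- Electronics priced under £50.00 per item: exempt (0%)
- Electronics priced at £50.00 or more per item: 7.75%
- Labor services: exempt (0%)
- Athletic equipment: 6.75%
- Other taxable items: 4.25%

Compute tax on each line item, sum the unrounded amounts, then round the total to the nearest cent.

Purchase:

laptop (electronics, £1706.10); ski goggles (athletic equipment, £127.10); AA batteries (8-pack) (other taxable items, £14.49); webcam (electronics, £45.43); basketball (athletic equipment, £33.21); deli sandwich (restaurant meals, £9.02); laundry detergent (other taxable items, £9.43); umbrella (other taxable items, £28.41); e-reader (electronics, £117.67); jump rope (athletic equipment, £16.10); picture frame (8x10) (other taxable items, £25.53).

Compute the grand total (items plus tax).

£2289.64

Laptop £1706.10: electronics, £50.00 or more → 7.75% → £132.22275
Ski goggles £127.10: athletic equipment → 6.75% → £8.57925
AA batteries (8-pack) £14.49: other taxable items → 4.25% → £0.615825
Webcam £45.43: electronics, under £50.00 → 0% → £0.00
Basketball £33.21: athletic equipment → 6.75% → £2.241675
Deli sandwich £9.02: restaurant meals → 6.5% → £0.5863
Laundry detergent £9.43: other taxable items → 4.25% → £0.400775
Umbrella £28.41: other taxable items → 4.25% → £1.207425
E-reader £117.67: electronics, £50.00 or more → 7.75% → £9.119425
Jump rope £16.10: athletic equipment → 6.75% → £1.08675
Picture frame (8x10) £25.53: other taxable items → 4.25% → £1.085025
Subtotal = £2132.49; unrounded tax = £157.1452 → £157.15; total due = £2289.64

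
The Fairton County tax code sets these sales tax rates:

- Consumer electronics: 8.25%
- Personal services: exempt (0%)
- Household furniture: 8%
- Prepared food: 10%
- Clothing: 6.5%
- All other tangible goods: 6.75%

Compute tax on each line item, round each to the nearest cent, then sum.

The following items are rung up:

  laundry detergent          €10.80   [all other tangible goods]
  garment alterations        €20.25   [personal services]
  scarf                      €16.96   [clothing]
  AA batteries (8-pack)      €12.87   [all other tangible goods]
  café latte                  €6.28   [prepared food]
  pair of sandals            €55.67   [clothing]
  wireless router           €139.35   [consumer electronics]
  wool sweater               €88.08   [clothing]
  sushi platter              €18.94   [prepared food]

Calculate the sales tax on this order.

€26.07

Laundry detergent €10.80: all other tangible goods → 6.75% → €0.73
Garment alterations €20.25: personal services → 0% → €0.00
Scarf €16.96: clothing → 6.5% → €1.10
AA batteries (8-pack) €12.87: all other tangible goods → 6.75% → €0.87
Café latte €6.28: prepared food → 10% → €0.63
Pair of sandals €55.67: clothing → 6.5% → €3.62
Wireless router €139.35: consumer electronics → 8.25% → €11.50
Wool sweater €88.08: clothing → 6.5% → €5.73
Sushi platter €18.94: prepared food → 10% → €1.89
Total tax = €0.73 + €1.10 + €0.87 + €0.63 + €3.62 + €11.50 + €5.73 + €1.89 = €26.07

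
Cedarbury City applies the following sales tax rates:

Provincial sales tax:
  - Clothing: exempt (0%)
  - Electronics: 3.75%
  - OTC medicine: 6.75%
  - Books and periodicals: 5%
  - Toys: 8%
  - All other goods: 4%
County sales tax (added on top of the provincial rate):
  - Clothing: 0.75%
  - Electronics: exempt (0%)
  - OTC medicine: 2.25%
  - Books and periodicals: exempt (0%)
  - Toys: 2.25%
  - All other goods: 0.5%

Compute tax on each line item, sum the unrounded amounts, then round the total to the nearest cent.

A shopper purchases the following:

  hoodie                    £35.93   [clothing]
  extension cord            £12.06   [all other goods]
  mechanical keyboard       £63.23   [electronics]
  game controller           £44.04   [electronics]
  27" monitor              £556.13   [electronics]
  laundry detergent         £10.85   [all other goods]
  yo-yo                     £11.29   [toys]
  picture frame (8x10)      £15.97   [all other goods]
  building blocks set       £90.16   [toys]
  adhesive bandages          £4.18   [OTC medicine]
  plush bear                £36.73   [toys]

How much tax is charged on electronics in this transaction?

£24.88

Mechanical keyboard £63.23: electronics → 3.75% + 0% county = 3.75% → £2.371125
Game controller £44.04: electronics → 3.75% + 0% county = 3.75% → £1.6515
27" monitor £556.13: electronics → 3.75% + 0% county = 3.75% → £20.854875
Tax on electronics: unrounded sum = £24.8775 → £24.88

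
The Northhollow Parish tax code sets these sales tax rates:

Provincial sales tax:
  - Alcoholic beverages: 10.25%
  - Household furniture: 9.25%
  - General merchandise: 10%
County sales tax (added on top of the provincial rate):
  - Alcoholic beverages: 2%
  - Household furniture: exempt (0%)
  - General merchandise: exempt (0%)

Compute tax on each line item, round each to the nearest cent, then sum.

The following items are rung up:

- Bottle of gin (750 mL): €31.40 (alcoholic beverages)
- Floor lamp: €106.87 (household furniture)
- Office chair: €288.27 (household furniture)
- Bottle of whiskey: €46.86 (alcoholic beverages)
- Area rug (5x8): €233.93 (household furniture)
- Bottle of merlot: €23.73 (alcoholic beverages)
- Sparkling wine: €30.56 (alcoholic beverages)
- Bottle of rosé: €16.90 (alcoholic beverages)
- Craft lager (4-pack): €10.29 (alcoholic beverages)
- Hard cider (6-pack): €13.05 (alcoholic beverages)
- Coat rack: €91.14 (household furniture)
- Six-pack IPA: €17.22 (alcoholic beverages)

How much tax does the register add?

Bottle of gin (750 mL) €31.40: alcoholic beverages → 10.25% + 2% county = 12.25% → €3.85
Floor lamp €106.87: household furniture → 9.25% + 0% county = 9.25% → €9.89
Office chair €288.27: household furniture → 9.25% + 0% county = 9.25% → €26.66
Bottle of whiskey €46.86: alcoholic beverages → 10.25% + 2% county = 12.25% → €5.74
Area rug (5x8) €233.93: household furniture → 9.25% + 0% county = 9.25% → €21.64
Bottle of merlot €23.73: alcoholic beverages → 10.25% + 2% county = 12.25% → €2.91
Sparkling wine €30.56: alcoholic beverages → 10.25% + 2% county = 12.25% → €3.74
Bottle of rosé €16.90: alcoholic beverages → 10.25% + 2% county = 12.25% → €2.07
Craft lager (4-pack) €10.29: alcoholic beverages → 10.25% + 2% county = 12.25% → €1.26
Hard cider (6-pack) €13.05: alcoholic beverages → 10.25% + 2% county = 12.25% → €1.60
Coat rack €91.14: household furniture → 9.25% + 0% county = 9.25% → €8.43
Six-pack IPA €17.22: alcoholic beverages → 10.25% + 2% county = 12.25% → €2.11
Total tax = €3.85 + €9.89 + €26.66 + €5.74 + €21.64 + €2.91 + €3.74 + €2.07 + €1.26 + €1.60 + €8.43 + €2.11 = €89.90

€89.90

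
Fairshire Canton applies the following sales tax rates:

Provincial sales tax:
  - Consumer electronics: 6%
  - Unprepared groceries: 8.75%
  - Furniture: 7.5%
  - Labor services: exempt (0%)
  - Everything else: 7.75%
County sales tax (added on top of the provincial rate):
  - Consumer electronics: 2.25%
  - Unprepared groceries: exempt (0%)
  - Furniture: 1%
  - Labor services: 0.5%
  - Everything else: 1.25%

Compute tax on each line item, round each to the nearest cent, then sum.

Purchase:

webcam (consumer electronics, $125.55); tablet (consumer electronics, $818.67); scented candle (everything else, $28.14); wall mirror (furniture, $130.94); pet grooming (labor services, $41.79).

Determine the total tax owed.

Webcam $125.55: consumer electronics → 6% + 2.25% county = 8.25% → $10.36
Tablet $818.67: consumer electronics → 6% + 2.25% county = 8.25% → $67.54
Scented candle $28.14: everything else → 7.75% + 1.25% county = 9% → $2.53
Wall mirror $130.94: furniture → 7.5% + 1% county = 8.5% → $11.13
Pet grooming $41.79: labor services → 0% + 0.5% county = 0.5% → $0.21
Total tax = $10.36 + $67.54 + $2.53 + $11.13 + $0.21 = $91.77

$91.77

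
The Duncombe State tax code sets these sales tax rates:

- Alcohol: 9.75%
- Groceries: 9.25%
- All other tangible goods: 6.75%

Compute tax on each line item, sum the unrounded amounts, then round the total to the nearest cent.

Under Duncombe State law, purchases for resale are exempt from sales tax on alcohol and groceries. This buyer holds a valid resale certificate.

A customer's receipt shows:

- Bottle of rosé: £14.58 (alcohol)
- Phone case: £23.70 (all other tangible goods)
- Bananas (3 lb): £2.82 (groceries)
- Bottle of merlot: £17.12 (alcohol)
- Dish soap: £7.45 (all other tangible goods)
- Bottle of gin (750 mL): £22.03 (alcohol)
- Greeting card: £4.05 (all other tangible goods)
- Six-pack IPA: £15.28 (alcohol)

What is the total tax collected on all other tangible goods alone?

Phone case £23.70: all other tangible goods → 6.75% → £1.59975
Dish soap £7.45: all other tangible goods → 6.75% → £0.502875
Greeting card £4.05: all other tangible goods → 6.75% → £0.273375
Tax on all other tangible goods: unrounded sum = £2.376 → £2.38

£2.38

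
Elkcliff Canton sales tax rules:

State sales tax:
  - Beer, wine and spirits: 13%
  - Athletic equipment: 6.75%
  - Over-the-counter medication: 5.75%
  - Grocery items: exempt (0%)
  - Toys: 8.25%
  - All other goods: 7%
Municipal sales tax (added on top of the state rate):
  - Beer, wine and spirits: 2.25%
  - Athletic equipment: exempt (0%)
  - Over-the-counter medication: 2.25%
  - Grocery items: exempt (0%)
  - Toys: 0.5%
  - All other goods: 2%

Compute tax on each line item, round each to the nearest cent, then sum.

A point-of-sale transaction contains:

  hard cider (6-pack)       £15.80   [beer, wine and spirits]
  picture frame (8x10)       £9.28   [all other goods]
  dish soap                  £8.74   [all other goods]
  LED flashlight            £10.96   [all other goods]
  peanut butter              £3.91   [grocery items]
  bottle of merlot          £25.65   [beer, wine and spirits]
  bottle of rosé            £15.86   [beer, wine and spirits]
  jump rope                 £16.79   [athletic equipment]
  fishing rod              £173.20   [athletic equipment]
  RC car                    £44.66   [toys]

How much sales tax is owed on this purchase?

£28.09

Hard cider (6-pack) £15.80: beer, wine and spirits → 13% + 2.25% municipal = 15.25% → £2.41
Picture frame (8x10) £9.28: all other goods → 7% + 2% municipal = 9% → £0.84
Dish soap £8.74: all other goods → 7% + 2% municipal = 9% → £0.79
LED flashlight £10.96: all other goods → 7% + 2% municipal = 9% → £0.99
Peanut butter £3.91: grocery items → 0% + 0% municipal = 0% → £0.00
Bottle of merlot £25.65: beer, wine and spirits → 13% + 2.25% municipal = 15.25% → £3.91
Bottle of rosé £15.86: beer, wine and spirits → 13% + 2.25% municipal = 15.25% → £2.42
Jump rope £16.79: athletic equipment → 6.75% + 0% municipal = 6.75% → £1.13
Fishing rod £173.20: athletic equipment → 6.75% + 0% municipal = 6.75% → £11.69
RC car £44.66: toys → 8.25% + 0.5% municipal = 8.75% → £3.91
Total tax = £2.41 + £0.84 + £0.79 + £0.99 + £3.91 + £2.42 + £1.13 + £11.69 + £3.91 = £28.09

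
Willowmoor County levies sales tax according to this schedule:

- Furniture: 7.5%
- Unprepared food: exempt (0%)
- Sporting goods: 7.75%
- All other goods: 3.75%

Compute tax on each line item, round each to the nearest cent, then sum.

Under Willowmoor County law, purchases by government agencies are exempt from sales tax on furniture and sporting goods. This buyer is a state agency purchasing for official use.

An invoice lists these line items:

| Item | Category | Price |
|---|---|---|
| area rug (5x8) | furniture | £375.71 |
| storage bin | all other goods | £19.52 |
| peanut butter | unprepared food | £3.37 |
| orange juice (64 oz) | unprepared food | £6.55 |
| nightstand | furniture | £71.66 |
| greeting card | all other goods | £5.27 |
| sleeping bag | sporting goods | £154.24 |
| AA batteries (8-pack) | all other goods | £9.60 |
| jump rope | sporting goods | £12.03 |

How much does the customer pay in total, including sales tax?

Area rug (5x8) £375.71: furniture, buyer-exempt → 0% → £0.00
Storage bin £19.52: all other goods → 3.75% → £0.73
Peanut butter £3.37: unprepared food → 0% → £0.00
Orange juice (64 oz) £6.55: unprepared food → 0% → £0.00
Nightstand £71.66: furniture, buyer-exempt → 0% → £0.00
Greeting card £5.27: all other goods → 3.75% → £0.20
Sleeping bag £154.24: sporting goods, buyer-exempt → 0% → £0.00
AA batteries (8-pack) £9.60: all other goods → 3.75% → £0.36
Jump rope £12.03: sporting goods, buyer-exempt → 0% → £0.00
Subtotal = £657.95; tax = £1.29; total due = £659.24

£659.24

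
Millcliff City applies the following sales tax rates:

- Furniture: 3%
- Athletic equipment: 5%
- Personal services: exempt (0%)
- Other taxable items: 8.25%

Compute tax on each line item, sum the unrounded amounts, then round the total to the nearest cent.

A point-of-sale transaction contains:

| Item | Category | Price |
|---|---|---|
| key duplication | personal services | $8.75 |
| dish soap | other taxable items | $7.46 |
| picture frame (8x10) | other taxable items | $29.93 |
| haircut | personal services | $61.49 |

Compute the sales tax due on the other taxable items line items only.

$3.08

Dish soap $7.46: other taxable items → 8.25% → $0.61545
Picture frame (8x10) $29.93: other taxable items → 8.25% → $2.469225
Tax on other taxable items: unrounded sum = $3.084675 → $3.08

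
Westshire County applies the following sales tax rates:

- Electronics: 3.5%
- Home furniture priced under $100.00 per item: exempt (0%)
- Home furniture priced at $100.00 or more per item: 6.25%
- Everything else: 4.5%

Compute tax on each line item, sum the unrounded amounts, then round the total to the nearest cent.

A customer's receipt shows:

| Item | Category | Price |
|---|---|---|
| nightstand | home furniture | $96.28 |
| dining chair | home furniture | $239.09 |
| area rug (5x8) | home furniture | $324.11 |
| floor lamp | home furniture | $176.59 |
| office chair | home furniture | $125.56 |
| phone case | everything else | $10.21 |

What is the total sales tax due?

Nightstand $96.28: home furniture, under $100.00 → 0% → $0.00
Dining chair $239.09: home furniture, $100.00 or more → 6.25% → $14.943125
Area rug (5x8) $324.11: home furniture, $100.00 or more → 6.25% → $20.256875
Floor lamp $176.59: home furniture, $100.00 or more → 6.25% → $11.036875
Office chair $125.56: home furniture, $100.00 or more → 6.25% → $7.8475
Phone case $10.21: everything else → 4.5% → $0.45945
Unrounded tax sum = $54.543825 → $54.54

$54.54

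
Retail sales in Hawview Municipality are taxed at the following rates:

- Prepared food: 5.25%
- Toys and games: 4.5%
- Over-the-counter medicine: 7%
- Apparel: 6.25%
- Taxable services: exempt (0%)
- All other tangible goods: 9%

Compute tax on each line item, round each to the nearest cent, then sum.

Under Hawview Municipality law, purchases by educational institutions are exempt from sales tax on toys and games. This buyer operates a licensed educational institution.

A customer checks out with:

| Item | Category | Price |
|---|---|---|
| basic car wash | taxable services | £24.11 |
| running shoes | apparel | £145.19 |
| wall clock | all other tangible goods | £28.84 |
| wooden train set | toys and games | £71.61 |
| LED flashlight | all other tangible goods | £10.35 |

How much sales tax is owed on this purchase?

Basic car wash £24.11: taxable services → 0% → £0.00
Running shoes £145.19: apparel → 6.25% → £9.07
Wall clock £28.84: all other tangible goods → 9% → £2.60
Wooden train set £71.61: toys and games, buyer-exempt → 0% → £0.00
LED flashlight £10.35: all other tangible goods → 9% → £0.93
Total tax = £9.07 + £2.60 + £0.93 = £12.60

£12.60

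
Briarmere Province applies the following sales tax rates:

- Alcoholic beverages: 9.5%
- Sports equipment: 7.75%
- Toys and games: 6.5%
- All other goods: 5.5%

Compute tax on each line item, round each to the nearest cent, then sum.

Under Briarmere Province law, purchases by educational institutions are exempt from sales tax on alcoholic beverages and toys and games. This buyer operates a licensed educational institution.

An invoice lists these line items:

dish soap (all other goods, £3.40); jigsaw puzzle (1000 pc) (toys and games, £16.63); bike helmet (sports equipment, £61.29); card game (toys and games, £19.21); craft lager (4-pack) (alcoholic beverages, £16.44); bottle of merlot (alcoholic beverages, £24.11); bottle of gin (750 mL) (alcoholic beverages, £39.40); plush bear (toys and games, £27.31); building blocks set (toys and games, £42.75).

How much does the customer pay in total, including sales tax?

Dish soap £3.40: all other goods → 5.5% → £0.19
Jigsaw puzzle (1000 pc) £16.63: toys and games, buyer-exempt → 0% → £0.00
Bike helmet £61.29: sports equipment → 7.75% → £4.75
Card game £19.21: toys and games, buyer-exempt → 0% → £0.00
Craft lager (4-pack) £16.44: alcoholic beverages, buyer-exempt → 0% → £0.00
Bottle of merlot £24.11: alcoholic beverages, buyer-exempt → 0% → £0.00
Bottle of gin (750 mL) £39.40: alcoholic beverages, buyer-exempt → 0% → £0.00
Plush bear £27.31: toys and games, buyer-exempt → 0% → £0.00
Building blocks set £42.75: toys and games, buyer-exempt → 0% → £0.00
Subtotal = £250.54; tax = £4.94; total due = £255.48

£255.48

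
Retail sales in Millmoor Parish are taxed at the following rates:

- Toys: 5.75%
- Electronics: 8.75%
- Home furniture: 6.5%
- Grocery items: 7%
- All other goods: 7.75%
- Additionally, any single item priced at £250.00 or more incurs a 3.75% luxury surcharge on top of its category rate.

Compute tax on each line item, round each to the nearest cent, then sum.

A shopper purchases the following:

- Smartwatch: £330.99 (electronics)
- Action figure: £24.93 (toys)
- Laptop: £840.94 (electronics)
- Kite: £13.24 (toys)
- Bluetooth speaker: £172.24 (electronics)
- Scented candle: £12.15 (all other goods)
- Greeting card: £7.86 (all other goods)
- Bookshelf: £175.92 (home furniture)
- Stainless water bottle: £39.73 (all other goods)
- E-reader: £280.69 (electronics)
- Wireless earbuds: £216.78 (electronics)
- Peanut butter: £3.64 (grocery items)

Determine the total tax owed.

£234.12

Smartwatch £330.99: electronics → 8.75% + 3.75% surcharge = 12.5% → £41.37
Action figure £24.93: toys → 5.75% → £1.43
Laptop £840.94: electronics → 8.75% + 3.75% surcharge = 12.5% → £105.12
Kite £13.24: toys → 5.75% → £0.76
Bluetooth speaker £172.24: electronics → 8.75% → £15.07
Scented candle £12.15: all other goods → 7.75% → £0.94
Greeting card £7.86: all other goods → 7.75% → £0.61
Bookshelf £175.92: home furniture → 6.5% → £11.43
Stainless water bottle £39.73: all other goods → 7.75% → £3.08
E-reader £280.69: electronics → 8.75% + 3.75% surcharge = 12.5% → £35.09
Wireless earbuds £216.78: electronics → 8.75% → £18.97
Peanut butter £3.64: grocery items → 7% → £0.25
Total tax = £41.37 + £1.43 + £105.12 + £0.76 + £15.07 + £0.94 + £0.61 + £11.43 + £3.08 + £35.09 + £18.97 + £0.25 = £234.12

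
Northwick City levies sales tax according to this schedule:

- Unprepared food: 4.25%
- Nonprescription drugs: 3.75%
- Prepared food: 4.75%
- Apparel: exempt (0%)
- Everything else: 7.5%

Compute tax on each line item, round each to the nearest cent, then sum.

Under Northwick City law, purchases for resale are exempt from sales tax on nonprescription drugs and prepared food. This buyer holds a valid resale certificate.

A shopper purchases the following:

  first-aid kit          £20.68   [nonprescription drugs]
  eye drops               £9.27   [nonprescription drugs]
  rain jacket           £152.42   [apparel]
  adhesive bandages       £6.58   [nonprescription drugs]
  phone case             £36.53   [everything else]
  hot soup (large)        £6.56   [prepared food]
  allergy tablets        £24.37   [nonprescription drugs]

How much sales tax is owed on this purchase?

£2.74

First-aid kit £20.68: nonprescription drugs, buyer-exempt → 0% → £0.00
Eye drops £9.27: nonprescription drugs, buyer-exempt → 0% → £0.00
Rain jacket £152.42: apparel → 0% → £0.00
Adhesive bandages £6.58: nonprescription drugs, buyer-exempt → 0% → £0.00
Phone case £36.53: everything else → 7.5% → £2.74
Hot soup (large) £6.56: prepared food, buyer-exempt → 0% → £0.00
Allergy tablets £24.37: nonprescription drugs, buyer-exempt → 0% → £0.00
Total tax = £2.74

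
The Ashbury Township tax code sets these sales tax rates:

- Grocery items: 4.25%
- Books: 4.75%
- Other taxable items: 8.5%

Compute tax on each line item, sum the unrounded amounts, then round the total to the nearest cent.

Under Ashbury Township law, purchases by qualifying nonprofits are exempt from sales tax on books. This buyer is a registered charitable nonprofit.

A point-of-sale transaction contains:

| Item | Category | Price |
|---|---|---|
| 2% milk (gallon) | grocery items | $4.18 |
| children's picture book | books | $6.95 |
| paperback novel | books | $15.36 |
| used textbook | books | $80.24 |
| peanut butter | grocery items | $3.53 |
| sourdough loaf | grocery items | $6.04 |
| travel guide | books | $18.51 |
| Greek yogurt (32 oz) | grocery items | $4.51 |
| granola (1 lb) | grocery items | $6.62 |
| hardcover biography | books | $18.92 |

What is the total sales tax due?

$1.06

2% milk (gallon) $4.18: grocery items → 4.25% → $0.17765
Children's picture book $6.95: books, buyer-exempt → 0% → $0.00
Paperback novel $15.36: books, buyer-exempt → 0% → $0.00
Used textbook $80.24: books, buyer-exempt → 0% → $0.00
Peanut butter $3.53: grocery items → 4.25% → $0.150025
Sourdough loaf $6.04: grocery items → 4.25% → $0.2567
Travel guide $18.51: books, buyer-exempt → 0% → $0.00
Greek yogurt (32 oz) $4.51: grocery items → 4.25% → $0.191675
Granola (1 lb) $6.62: grocery items → 4.25% → $0.28135
Hardcover biography $18.92: books, buyer-exempt → 0% → $0.00
Unrounded tax sum = $1.0574 → $1.06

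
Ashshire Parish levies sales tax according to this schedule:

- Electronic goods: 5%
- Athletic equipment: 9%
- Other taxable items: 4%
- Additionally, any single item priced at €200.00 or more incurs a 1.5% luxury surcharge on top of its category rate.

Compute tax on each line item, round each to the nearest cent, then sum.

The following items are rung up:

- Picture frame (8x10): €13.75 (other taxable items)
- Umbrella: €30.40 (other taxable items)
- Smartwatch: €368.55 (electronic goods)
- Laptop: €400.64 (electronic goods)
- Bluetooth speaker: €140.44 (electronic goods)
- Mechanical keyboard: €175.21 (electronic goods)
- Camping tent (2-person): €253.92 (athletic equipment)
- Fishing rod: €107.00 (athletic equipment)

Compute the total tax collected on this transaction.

Picture frame (8x10) €13.75: other taxable items → 4% → €0.55
Umbrella €30.40: other taxable items → 4% → €1.22
Smartwatch €368.55: electronic goods → 5% + 1.5% surcharge = 6.5% → €23.96
Laptop €400.64: electronic goods → 5% + 1.5% surcharge = 6.5% → €26.04
Bluetooth speaker €140.44: electronic goods → 5% → €7.02
Mechanical keyboard €175.21: electronic goods → 5% → €8.76
Camping tent (2-person) €253.92: athletic equipment → 9% + 1.5% surcharge = 10.5% → €26.66
Fishing rod €107.00: athletic equipment → 9% → €9.63
Total tax = €0.55 + €1.22 + €23.96 + €26.04 + €7.02 + €8.76 + €26.66 + €9.63 = €103.84

€103.84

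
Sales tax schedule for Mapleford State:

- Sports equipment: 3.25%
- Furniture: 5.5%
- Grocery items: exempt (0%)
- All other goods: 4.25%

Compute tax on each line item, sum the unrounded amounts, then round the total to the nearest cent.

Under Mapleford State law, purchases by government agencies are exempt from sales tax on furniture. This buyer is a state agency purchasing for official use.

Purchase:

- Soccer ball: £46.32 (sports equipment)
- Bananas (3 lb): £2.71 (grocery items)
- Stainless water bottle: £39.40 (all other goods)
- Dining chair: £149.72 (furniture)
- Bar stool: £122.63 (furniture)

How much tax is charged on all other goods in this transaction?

£1.67

Stainless water bottle £39.40: all other goods → 4.25% → £1.6745
Tax on all other goods: unrounded sum = £1.6745 → £1.67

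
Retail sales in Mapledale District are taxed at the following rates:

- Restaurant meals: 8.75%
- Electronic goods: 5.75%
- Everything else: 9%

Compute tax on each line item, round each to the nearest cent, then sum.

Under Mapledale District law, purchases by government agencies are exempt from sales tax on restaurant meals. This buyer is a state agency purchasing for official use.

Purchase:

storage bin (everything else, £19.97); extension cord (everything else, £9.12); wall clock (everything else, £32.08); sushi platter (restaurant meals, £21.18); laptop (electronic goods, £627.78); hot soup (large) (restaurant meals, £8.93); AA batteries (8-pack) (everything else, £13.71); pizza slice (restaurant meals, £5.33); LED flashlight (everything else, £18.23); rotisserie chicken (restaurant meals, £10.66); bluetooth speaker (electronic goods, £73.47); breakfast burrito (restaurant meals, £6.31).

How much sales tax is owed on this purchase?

£48.70

Storage bin £19.97: everything else → 9% → £1.80
Extension cord £9.12: everything else → 9% → £0.82
Wall clock £32.08: everything else → 9% → £2.89
Sushi platter £21.18: restaurant meals, buyer-exempt → 0% → £0.00
Laptop £627.78: electronic goods → 5.75% → £36.10
Hot soup (large) £8.93: restaurant meals, buyer-exempt → 0% → £0.00
AA batteries (8-pack) £13.71: everything else → 9% → £1.23
Pizza slice £5.33: restaurant meals, buyer-exempt → 0% → £0.00
LED flashlight £18.23: everything else → 9% → £1.64
Rotisserie chicken £10.66: restaurant meals, buyer-exempt → 0% → £0.00
Bluetooth speaker £73.47: electronic goods → 5.75% → £4.22
Breakfast burrito £6.31: restaurant meals, buyer-exempt → 0% → £0.00
Total tax = £1.80 + £0.82 + £2.89 + £36.10 + £1.23 + £1.64 + £4.22 = £48.70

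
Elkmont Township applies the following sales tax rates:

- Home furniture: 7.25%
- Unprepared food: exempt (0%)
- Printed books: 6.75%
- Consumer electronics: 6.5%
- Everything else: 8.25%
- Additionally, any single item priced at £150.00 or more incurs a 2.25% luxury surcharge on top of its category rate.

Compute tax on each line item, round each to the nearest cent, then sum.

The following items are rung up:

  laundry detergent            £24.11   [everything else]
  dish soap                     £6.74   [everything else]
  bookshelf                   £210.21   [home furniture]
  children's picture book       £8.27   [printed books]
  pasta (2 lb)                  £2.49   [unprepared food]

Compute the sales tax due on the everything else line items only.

£2.55

Laundry detergent £24.11: everything else → 8.25% → £1.99
Dish soap £6.74: everything else → 8.25% → £0.56
Tax on everything else = £1.99 + £0.56 = £2.55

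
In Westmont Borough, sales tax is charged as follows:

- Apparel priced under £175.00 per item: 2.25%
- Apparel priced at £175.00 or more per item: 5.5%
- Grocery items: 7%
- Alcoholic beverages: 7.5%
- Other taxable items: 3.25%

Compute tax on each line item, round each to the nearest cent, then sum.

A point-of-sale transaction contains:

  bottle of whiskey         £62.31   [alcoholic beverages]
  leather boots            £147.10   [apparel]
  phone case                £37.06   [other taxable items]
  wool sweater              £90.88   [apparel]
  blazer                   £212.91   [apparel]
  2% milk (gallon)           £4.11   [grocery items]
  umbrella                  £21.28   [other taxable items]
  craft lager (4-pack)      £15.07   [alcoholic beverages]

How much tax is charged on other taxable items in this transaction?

£1.89

Phone case £37.06: other taxable items → 3.25% → £1.20
Umbrella £21.28: other taxable items → 3.25% → £0.69
Tax on other taxable items = £1.20 + £0.69 = £1.89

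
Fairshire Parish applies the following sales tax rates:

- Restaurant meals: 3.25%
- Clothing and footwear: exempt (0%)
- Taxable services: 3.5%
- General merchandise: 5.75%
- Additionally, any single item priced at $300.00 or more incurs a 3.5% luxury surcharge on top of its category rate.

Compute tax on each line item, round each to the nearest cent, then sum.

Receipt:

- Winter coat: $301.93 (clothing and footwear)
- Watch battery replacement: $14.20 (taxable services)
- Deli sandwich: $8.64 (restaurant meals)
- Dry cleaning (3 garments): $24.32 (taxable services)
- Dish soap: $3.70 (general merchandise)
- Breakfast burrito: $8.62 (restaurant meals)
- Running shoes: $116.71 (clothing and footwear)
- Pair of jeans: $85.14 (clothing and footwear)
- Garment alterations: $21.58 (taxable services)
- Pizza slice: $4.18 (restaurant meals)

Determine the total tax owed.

Winter coat $301.93: clothing and footwear → 0% + 3.5% surcharge = 3.5% → $10.57
Watch battery replacement $14.20: taxable services → 3.5% → $0.50
Deli sandwich $8.64: restaurant meals → 3.25% → $0.28
Dry cleaning (3 garments) $24.32: taxable services → 3.5% → $0.85
Dish soap $3.70: general merchandise → 5.75% → $0.21
Breakfast burrito $8.62: restaurant meals → 3.25% → $0.28
Running shoes $116.71: clothing and footwear → 0% → $0.00
Pair of jeans $85.14: clothing and footwear → 0% → $0.00
Garment alterations $21.58: taxable services → 3.5% → $0.76
Pizza slice $4.18: restaurant meals → 3.25% → $0.14
Total tax = $10.57 + $0.50 + $0.28 + $0.85 + $0.21 + $0.28 + $0.76 + $0.14 = $13.59

$13.59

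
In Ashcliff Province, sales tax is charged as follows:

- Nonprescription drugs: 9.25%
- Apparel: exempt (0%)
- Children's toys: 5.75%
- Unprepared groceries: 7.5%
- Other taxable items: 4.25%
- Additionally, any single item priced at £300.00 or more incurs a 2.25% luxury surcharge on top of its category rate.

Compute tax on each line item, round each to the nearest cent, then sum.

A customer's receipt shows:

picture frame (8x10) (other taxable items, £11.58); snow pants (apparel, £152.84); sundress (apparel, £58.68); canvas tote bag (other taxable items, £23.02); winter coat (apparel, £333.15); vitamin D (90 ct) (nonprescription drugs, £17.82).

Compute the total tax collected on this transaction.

Picture frame (8x10) £11.58: other taxable items → 4.25% → £0.49
Snow pants £152.84: apparel → 0% → £0.00
Sundress £58.68: apparel → 0% → £0.00
Canvas tote bag £23.02: other taxable items → 4.25% → £0.98
Winter coat £333.15: apparel → 0% + 2.25% surcharge = 2.25% → £7.50
Vitamin D (90 ct) £17.82: nonprescription drugs → 9.25% → £1.65
Total tax = £0.49 + £0.98 + £7.50 + £1.65 = £10.62

£10.62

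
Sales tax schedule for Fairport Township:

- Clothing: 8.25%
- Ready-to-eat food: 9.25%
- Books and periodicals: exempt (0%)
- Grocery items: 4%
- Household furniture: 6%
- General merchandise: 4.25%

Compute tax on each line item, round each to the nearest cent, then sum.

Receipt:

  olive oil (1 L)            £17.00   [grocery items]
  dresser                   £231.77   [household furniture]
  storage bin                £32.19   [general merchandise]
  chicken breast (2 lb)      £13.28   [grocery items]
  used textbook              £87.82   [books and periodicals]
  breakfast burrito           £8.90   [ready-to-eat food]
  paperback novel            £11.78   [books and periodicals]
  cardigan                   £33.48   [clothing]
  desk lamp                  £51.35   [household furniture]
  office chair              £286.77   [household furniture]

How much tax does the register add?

£40.36

Olive oil (1 L) £17.00: grocery items → 4% → £0.68
Dresser £231.77: household furniture → 6% → £13.91
Storage bin £32.19: general merchandise → 4.25% → £1.37
Chicken breast (2 lb) £13.28: grocery items → 4% → £0.53
Used textbook £87.82: books and periodicals → 0% → £0.00
Breakfast burrito £8.90: ready-to-eat food → 9.25% → £0.82
Paperback novel £11.78: books and periodicals → 0% → £0.00
Cardigan £33.48: clothing → 8.25% → £2.76
Desk lamp £51.35: household furniture → 6% → £3.08
Office chair £286.77: household furniture → 6% → £17.21
Total tax = £0.68 + £13.91 + £1.37 + £0.53 + £0.82 + £2.76 + £3.08 + £17.21 = £40.36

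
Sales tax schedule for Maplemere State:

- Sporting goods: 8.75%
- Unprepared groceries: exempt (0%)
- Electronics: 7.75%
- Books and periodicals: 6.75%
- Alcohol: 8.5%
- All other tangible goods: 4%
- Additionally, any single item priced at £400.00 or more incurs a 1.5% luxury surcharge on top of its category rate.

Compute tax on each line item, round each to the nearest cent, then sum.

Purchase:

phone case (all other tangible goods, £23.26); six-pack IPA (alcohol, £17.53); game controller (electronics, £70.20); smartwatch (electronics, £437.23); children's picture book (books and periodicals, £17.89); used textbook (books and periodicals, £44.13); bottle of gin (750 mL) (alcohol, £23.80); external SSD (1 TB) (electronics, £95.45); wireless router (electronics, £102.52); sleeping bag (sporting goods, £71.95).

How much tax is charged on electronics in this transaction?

Game controller £70.20: electronics → 7.75% → £5.44
Smartwatch £437.23: electronics → 7.75% + 1.5% surcharge = 9.25% → £40.44
External SSD (1 TB) £95.45: electronics → 7.75% → £7.40
Wireless router £102.52: electronics → 7.75% → £7.95
Tax on electronics = £5.44 + £40.44 + £7.40 + £7.95 = £61.23

£61.23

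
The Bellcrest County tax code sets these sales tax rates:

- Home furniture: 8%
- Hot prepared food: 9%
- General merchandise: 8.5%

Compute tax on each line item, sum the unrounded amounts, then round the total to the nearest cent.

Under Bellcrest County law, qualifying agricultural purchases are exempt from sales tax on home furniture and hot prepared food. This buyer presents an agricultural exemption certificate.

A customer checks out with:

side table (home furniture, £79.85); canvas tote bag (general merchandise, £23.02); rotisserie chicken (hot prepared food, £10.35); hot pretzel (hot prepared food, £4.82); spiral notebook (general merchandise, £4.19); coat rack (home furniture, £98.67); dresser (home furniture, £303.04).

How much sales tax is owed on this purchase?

£2.31

Side table £79.85: home furniture, buyer-exempt → 0% → £0.00
Canvas tote bag £23.02: general merchandise → 8.5% → £1.9567
Rotisserie chicken £10.35: hot prepared food, buyer-exempt → 0% → £0.00
Hot pretzel £4.82: hot prepared food, buyer-exempt → 0% → £0.00
Spiral notebook £4.19: general merchandise → 8.5% → £0.35615
Coat rack £98.67: home furniture, buyer-exempt → 0% → £0.00
Dresser £303.04: home furniture, buyer-exempt → 0% → £0.00
Unrounded tax sum = £2.31285 → £2.31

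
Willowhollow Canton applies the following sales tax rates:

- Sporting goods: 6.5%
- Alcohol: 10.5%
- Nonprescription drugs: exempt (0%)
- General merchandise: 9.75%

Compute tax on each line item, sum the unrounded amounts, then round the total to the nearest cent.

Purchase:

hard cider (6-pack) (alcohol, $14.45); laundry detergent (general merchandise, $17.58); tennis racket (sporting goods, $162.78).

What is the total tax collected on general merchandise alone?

Laundry detergent $17.58: general merchandise → 9.75% → $1.71405
Tax on general merchandise: unrounded sum = $1.71405 → $1.71

$1.71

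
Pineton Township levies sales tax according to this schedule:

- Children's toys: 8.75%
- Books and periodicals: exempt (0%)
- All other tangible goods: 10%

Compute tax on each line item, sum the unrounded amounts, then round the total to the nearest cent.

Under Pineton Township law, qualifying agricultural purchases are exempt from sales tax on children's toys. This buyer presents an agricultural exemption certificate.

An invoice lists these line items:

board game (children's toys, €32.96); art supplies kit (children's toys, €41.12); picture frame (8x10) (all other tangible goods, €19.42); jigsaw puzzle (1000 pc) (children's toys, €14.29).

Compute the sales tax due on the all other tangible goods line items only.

€1.94

Picture frame (8x10) €19.42: all other tangible goods → 10% → €1.942
Tax on all other tangible goods: unrounded sum = €1.942 → €1.94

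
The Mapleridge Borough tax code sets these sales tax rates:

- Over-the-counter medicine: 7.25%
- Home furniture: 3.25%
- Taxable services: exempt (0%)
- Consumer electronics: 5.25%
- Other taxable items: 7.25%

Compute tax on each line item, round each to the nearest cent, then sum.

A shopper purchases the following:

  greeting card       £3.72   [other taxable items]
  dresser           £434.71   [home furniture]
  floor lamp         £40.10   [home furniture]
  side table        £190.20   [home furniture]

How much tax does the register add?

Greeting card £3.72: other taxable items → 7.25% → £0.27
Dresser £434.71: home furniture → 3.25% → £14.13
Floor lamp £40.10: home furniture → 3.25% → £1.30
Side table £190.20: home furniture → 3.25% → £6.18
Total tax = £0.27 + £14.13 + £1.30 + £6.18 = £21.88

£21.88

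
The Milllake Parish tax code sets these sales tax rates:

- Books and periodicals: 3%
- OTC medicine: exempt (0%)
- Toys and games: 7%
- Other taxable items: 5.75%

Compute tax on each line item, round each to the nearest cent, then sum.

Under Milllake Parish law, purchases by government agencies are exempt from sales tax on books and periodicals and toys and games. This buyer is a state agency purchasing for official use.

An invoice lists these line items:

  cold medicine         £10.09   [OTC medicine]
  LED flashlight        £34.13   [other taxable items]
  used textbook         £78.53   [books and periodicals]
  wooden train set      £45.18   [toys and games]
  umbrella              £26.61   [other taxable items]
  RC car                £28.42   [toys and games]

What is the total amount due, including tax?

Cold medicine £10.09: OTC medicine → 0% → £0.00
LED flashlight £34.13: other taxable items → 5.75% → £1.96
Used textbook £78.53: books and periodicals, buyer-exempt → 0% → £0.00
Wooden train set £45.18: toys and games, buyer-exempt → 0% → £0.00
Umbrella £26.61: other taxable items → 5.75% → £1.53
RC car £28.42: toys and games, buyer-exempt → 0% → £0.00
Subtotal = £222.96; tax = £3.49; total due = £226.45

£226.45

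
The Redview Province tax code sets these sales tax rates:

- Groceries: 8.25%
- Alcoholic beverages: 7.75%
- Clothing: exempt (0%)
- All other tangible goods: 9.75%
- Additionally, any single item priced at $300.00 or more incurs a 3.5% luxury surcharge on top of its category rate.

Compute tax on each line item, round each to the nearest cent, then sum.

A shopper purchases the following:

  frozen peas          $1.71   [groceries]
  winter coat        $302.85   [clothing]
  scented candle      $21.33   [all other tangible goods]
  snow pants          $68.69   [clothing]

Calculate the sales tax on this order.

Frozen peas $1.71: groceries → 8.25% → $0.14
Winter coat $302.85: clothing → 0% + 3.5% surcharge = 3.5% → $10.60
Scented candle $21.33: all other tangible goods → 9.75% → $2.08
Snow pants $68.69: clothing → 0% → $0.00
Total tax = $0.14 + $10.60 + $2.08 = $12.82

$12.82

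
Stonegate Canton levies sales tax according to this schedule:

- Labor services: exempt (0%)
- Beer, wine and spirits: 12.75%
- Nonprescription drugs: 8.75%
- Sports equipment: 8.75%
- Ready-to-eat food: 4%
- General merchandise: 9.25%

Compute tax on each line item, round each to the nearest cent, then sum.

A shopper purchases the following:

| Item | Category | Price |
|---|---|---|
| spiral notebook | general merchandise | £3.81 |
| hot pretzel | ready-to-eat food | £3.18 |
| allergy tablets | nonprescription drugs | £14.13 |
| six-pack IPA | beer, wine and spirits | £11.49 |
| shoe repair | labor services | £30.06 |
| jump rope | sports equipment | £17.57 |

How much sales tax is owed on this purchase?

£4.72

Spiral notebook £3.81: general merchandise → 9.25% → £0.35
Hot pretzel £3.18: ready-to-eat food → 4% → £0.13
Allergy tablets £14.13: nonprescription drugs → 8.75% → £1.24
Six-pack IPA £11.49: beer, wine and spirits → 12.75% → £1.46
Shoe repair £30.06: labor services → 0% → £0.00
Jump rope £17.57: sports equipment → 8.75% → £1.54
Total tax = £0.35 + £0.13 + £1.24 + £1.46 + £1.54 = £4.72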